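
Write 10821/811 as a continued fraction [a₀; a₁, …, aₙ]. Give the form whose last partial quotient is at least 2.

10821 = 13×811 + 278
811 = 2×278 + 255
278 = 1×255 + 23
255 = 11×23 + 2
23 = 11×2 + 1
2 = 2×1 + 0  (stop)
So 10821/811 = [13; 2, 1, 11, 11, 2].

[13; 2, 1, 11, 11, 2]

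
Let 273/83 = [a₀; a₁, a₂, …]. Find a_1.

3

273 = 3·83 + 24   →  a_0 = 3
83 = 3·24 + 11   →  a_1 = 3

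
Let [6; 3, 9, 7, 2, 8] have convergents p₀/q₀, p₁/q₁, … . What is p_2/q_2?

177/28

Using pₖ = aₖpₖ₋₁ + pₖ₋₂, qₖ = aₖqₖ₋₁ + qₖ₋₂ (with p₋₁=1, p₋₂=0, q₋₁=0, q₋₂=1):
  k=0: a=6, p=6, q=1
  k=1: a=3, p=19, q=3
  k=2: a=9, p=177, q=28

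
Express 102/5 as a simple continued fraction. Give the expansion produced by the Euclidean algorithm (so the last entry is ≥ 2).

[20; 2, 2]

102 = 20*5 + 2
5 = 2*2 + 1
2 = 2*1 + 0  (stop)
So 102/5 = [20; 2, 2].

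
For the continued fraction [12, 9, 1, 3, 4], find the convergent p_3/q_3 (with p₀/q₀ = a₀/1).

Using pₖ = aₖpₖ₋₁ + pₖ₋₂, qₖ = aₖqₖ₋₁ + qₖ₋₂ (with p₋₁=1, p₋₂=0, q₋₁=0, q₋₂=1):
  k=0: a=12, p=12, q=1
  k=1: a=9, p=109, q=9
  k=2: a=1, p=121, q=10
  k=3: a=3, p=472, q=39

472/39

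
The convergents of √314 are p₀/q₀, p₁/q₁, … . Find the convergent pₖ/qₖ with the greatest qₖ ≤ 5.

√314 = [17; 1, 2, 1, 1, 2, 1, 34, …] (period length 7).
Convergents:
  p_0/q_0 = 17/1
  p_1/q_1 = 18/1
  p_2/q_2 = 53/3
  p_3/q_3 = 71/4
  p_4/q_4 = 124/7
q_3 = 4 ≤ 5 < 7 = q_4, so the answer is 71/4.

71/4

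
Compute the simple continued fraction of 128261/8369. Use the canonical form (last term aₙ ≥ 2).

128261 = 15·8369 + 2726
8369 = 3·2726 + 191
2726 = 14·191 + 52
191 = 3·52 + 35
52 = 1·35 + 17
35 = 2·17 + 1
17 = 17·1 + 0  (stop)
So 128261/8369 = [15; 3, 14, 3, 1, 2, 17].

[15; 3, 14, 3, 1, 2, 17]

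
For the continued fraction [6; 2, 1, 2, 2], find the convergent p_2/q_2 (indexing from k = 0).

Using pₖ = aₖpₖ₋₁ + pₖ₋₂, qₖ = aₖqₖ₋₁ + qₖ₋₂ (with p₋₁=1, p₋₂=0, q₋₁=0, q₋₂=1):
  k=0: a=6, p=6, q=1
  k=1: a=2, p=13, q=2
  k=2: a=1, p=19, q=3

19/3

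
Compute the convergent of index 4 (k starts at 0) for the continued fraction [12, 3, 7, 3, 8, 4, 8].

Using pₖ = aₖpₖ₋₁ + pₖ₋₂, qₖ = aₖqₖ₋₁ + qₖ₋₂ (with p₋₁=1, p₋₂=0, q₋₁=0, q₋₂=1):
  k=0: a=12, p=12, q=1
  k=1: a=3, p=37, q=3
  k=2: a=7, p=271, q=22
  k=3: a=3, p=850, q=69
  k=4: a=8, p=7071, q=574

7071/574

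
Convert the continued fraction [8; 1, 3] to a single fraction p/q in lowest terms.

Using pₖ = aₖpₖ₋₁ + pₖ₋₂ and qₖ = aₖqₖ₋₁ + qₖ₋₂:
  k=0: a=8, p=8, q=1
  k=1: a=1, p=9, q=1
  k=2: a=3, p=35, q=4

35/4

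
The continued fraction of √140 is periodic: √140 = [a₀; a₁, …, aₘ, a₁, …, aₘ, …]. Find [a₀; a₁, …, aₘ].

a₀ = ⌊√140⌋ = 11.
With m₀=0, d₀=1 and mₖ₊₁ = dₖaₖ − mₖ, dₖ₊₁ = (n − mₖ₊₁²)/dₖ, aₖ₊₁ = ⌊(a₀+mₖ₊₁)/dₖ₊₁⌋:
  k=1: m=11, d=19, a=1
  k=2: m=8, d=4, a=4
  k=3: m=8, d=19, a=1
  k=4: m=11, d=1, a=22
d=1 and a=2a₀=22 at k=4, so the next step gives (m, d) = (11, 19) again — its k=1 value — and the period has length 4.

[11; 1, 4, 1, 22]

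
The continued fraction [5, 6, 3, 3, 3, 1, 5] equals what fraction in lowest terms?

Fold from the inside: start with 5/1.
  1 + 1/5 = 6/5
  3 + 5/6 = 23/6
  3 + 6/23 = 75/23
  3 + 23/75 = 248/75
  6 + 75/248 = 1563/248
  5 + 248/1563 = 8063/1563

8063/1563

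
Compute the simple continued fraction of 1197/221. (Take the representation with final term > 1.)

[5; 2, 2, 2, 18]

1197 = 5×221 + 92
221 = 2×92 + 37
92 = 2×37 + 18
37 = 2×18 + 1
18 = 18×1 + 0  (stop)
So 1197/221 = [5; 2, 2, 2, 18].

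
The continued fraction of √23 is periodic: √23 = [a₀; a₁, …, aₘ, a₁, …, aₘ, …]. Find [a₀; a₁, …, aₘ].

[4; 1, 3, 1, 8]

a₀ = ⌊√23⌋ = 4.
With m₀=0, d₀=1 and mₖ₊₁ = dₖaₖ − mₖ, dₖ₊₁ = (n − mₖ₊₁²)/dₖ, aₖ₊₁ = ⌊(a₀+mₖ₊₁)/dₖ₊₁⌋:
  k=1: m=4, d=7, a=1
  k=2: m=3, d=2, a=3
  k=3: m=3, d=7, a=1
  k=4: m=4, d=1, a=8
d=1 and a=2a₀=8 at k=4, so the next step gives (m, d) = (4, 7) again — its k=1 value — and the period has length 4.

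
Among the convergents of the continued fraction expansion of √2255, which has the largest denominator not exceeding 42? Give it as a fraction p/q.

√2255 = [47; 2, 18, 2, 94, …] (period length 4).
Convergents:
  p_0/q_0 = 47/1
  p_1/q_1 = 95/2
  p_2/q_2 = 1757/37
  p_3/q_3 = 3609/76
q_2 = 37 ≤ 42 < 76 = q_3, so the answer is 1757/37.

1757/37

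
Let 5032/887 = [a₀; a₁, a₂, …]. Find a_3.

17

5032 = 5·887 + 597   →  a_0 = 5
887 = 1·597 + 290   →  a_1 = 1
597 = 2·290 + 17   →  a_2 = 2
290 = 17·17 + 1   →  a_3 = 17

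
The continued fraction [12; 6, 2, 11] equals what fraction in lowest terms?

Fold from the inside: start with 11/1.
  2 + 1/11 = 23/11
  6 + 11/23 = 149/23
  12 + 23/149 = 1811/149

1811/149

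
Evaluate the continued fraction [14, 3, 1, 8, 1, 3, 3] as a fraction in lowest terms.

Using pₖ = aₖpₖ₋₁ + pₖ₋₂ and qₖ = aₖqₖ₋₁ + qₖ₋₂:
  k=0: a=14, p=14, q=1
  k=1: a=3, p=43, q=3
  k=2: a=1, p=57, q=4
  k=3: a=8, p=499, q=35
  k=4: a=1, p=556, q=39
  k=5: a=3, p=2167, q=152
  k=6: a=3, p=7057, q=495

7057/495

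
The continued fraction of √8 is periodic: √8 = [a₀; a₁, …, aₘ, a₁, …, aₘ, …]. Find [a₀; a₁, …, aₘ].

a₀ = ⌊√8⌋ = 2.

[2; 1, 4]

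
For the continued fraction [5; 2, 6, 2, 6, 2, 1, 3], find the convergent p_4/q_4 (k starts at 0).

989/181

Using pₖ = aₖpₖ₋₁ + pₖ₋₂, qₖ = aₖqₖ₋₁ + qₖ₋₂ (with p₋₁=1, p₋₂=0, q₋₁=0, q₋₂=1):
  k=0: a=5, p=5, q=1
  k=1: a=2, p=11, q=2
  k=2: a=6, p=71, q=13
  k=3: a=2, p=153, q=28
  k=4: a=6, p=989, q=181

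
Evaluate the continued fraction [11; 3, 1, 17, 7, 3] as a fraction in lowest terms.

Using pₖ = aₖpₖ₋₁ + pₖ₋₂ and qₖ = aₖqₖ₋₁ + qₖ₋₂:
  k=0: a=11, p=11, q=1
  k=1: a=3, p=34, q=3
  k=2: a=1, p=45, q=4
  k=3: a=17, p=799, q=71
  k=4: a=7, p=5638, q=501
  k=5: a=3, p=17713, q=1574

17713/1574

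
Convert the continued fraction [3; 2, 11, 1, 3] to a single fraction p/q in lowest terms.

Using pₖ = aₖpₖ₋₁ + pₖ₋₂ and qₖ = aₖqₖ₋₁ + qₖ₋₂:
  k=0: a=3, p=3, q=1
  k=1: a=2, p=7, q=2
  k=2: a=11, p=80, q=23
  k=3: a=1, p=87, q=25
  k=4: a=3, p=341, q=98

341/98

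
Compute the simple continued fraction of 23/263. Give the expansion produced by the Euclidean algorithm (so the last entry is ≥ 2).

23 = 0*263 + 23
263 = 11*23 + 10
23 = 2*10 + 3
10 = 3*3 + 1
3 = 3*1 + 0  (stop)
So 23/263 = [0; 11, 2, 3, 3].

[0; 11, 2, 3, 3]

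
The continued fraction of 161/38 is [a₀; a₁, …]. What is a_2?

4

161 = 4·38 + 9   →  a_0 = 4
38 = 4·9 + 2   →  a_1 = 4
9 = 4·2 + 1   →  a_2 = 4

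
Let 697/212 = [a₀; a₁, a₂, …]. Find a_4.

1

697 = 3·212 + 61   →  a_0 = 3
212 = 3·61 + 29   →  a_1 = 3
61 = 2·29 + 3   →  a_2 = 2
29 = 9·3 + 2   →  a_3 = 9
3 = 1·2 + 1   →  a_4 = 1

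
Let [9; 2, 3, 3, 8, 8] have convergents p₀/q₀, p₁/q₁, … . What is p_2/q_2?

Using pₖ = aₖpₖ₋₁ + pₖ₋₂, qₖ = aₖqₖ₋₁ + qₖ₋₂ (with p₋₁=1, p₋₂=0, q₋₁=0, q₋₂=1):
  k=0: a=9, p=9, q=1
  k=1: a=2, p=19, q=2
  k=2: a=3, p=66, q=7

66/7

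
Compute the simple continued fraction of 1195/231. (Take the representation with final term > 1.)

[5; 5, 1, 3, 2, 4]

1195 = 5·231 + 40
231 = 5·40 + 31
40 = 1·31 + 9
31 = 3·9 + 4
9 = 2·4 + 1
4 = 4·1 + 0  (stop)
So 1195/231 = [5; 5, 1, 3, 2, 4].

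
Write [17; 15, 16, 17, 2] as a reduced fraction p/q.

144467/8465

Using pₖ = aₖpₖ₋₁ + pₖ₋₂ and qₖ = aₖqₖ₋₁ + qₖ₋₂:
  k=0: a=17, p=17, q=1
  k=1: a=15, p=256, q=15
  k=2: a=16, p=4113, q=241
  k=3: a=17, p=70177, q=4112
  k=4: a=2, p=144467, q=8465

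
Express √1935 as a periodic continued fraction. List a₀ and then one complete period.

a₀ = ⌊√1935⌋ = 43.
With m₀=0, d₀=1 and mₖ₊₁ = dₖaₖ − mₖ, dₖ₊₁ = (n − mₖ₊₁²)/dₖ, aₖ₊₁ = ⌊(a₀+mₖ₊₁)/dₖ₊₁⌋:
  k=1: m=43, d=86, a=1
  k=2: m=43, d=1, a=86
d=1 and a=2a₀=86 at k=2, so the next step gives (m, d) = (43, 86) again — its k=1 value — and the period has length 2.

[43; 1, 86]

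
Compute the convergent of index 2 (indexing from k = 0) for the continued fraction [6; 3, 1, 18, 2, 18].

Using pₖ = aₖpₖ₋₁ + pₖ₋₂, qₖ = aₖqₖ₋₁ + qₖ₋₂ (with p₋₁=1, p₋₂=0, q₋₁=0, q₋₂=1):
  k=0: a=6, p=6, q=1
  k=1: a=3, p=19, q=3
  k=2: a=1, p=25, q=4

25/4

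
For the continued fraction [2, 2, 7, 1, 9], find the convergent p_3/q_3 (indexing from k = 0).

Using pₖ = aₖpₖ₋₁ + pₖ₋₂, qₖ = aₖqₖ₋₁ + qₖ₋₂ (with p₋₁=1, p₋₂=0, q₋₁=0, q₋₂=1):
  k=0: a=2, p=2, q=1
  k=1: a=2, p=5, q=2
  k=2: a=7, p=37, q=15
  k=3: a=1, p=42, q=17

42/17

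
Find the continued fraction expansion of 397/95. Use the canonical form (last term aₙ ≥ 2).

[4; 5, 1, 1, 2, 3]

397 = 4·95 + 17
95 = 5·17 + 10
17 = 1·10 + 7
10 = 1·7 + 3
7 = 2·3 + 1
3 = 3·1 + 0  (stop)
So 397/95 = [4; 5, 1, 1, 2, 3].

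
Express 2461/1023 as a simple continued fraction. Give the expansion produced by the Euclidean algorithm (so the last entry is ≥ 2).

2461 = 2·1023 + 415
1023 = 2·415 + 193
415 = 2·193 + 29
193 = 6·29 + 19
29 = 1·19 + 10
19 = 1·10 + 9
10 = 1·9 + 1
9 = 9·1 + 0  (stop)
So 2461/1023 = [2; 2, 2, 6, 1, 1, 1, 9].

[2; 2, 2, 6, 1, 1, 1, 9]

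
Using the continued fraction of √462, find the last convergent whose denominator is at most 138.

1827/85

√462 = [21; 2, 42, …] (period length 2).
Convergents:
  p_0/q_0 = 21/1
  p_1/q_1 = 43/2
  p_2/q_2 = 1827/85
  p_3/q_3 = 3697/172
q_2 = 85 ≤ 138 < 172 = q_3, so the answer is 1827/85.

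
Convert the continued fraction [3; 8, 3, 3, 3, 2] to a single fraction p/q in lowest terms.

Fold from the inside: start with 2/1.
  3 + 1/2 = 7/2
  3 + 2/7 = 23/7
  3 + 7/23 = 76/23
  8 + 23/76 = 631/76
  3 + 76/631 = 1969/631

1969/631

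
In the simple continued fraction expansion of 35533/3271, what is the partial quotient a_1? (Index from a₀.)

35533 = 10·3271 + 2823   →  a_0 = 10
3271 = 1·2823 + 448   →  a_1 = 1

1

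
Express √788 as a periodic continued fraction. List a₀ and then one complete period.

a₀ = ⌊√788⌋ = 28.
With m₀=0, d₀=1 and mₖ₊₁ = dₖaₖ − mₖ, dₖ₊₁ = (n − mₖ₊₁²)/dₖ, aₖ₊₁ = ⌊(a₀+mₖ₊₁)/dₖ₊₁⌋:
  k=1: m=28, d=4, a=14
  k=2: m=28, d=1, a=56
d=1 and a=2a₀=56 at k=2, so the next step gives (m, d) = (28, 4) again — its k=1 value — and the period has length 2.

[28; 14, 56]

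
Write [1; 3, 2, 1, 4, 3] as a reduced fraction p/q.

Using pₖ = aₖpₖ₋₁ + pₖ₋₂ and qₖ = aₖqₖ₋₁ + qₖ₋₂:
  k=0: a=1, p=1, q=1
  k=1: a=3, p=4, q=3
  k=2: a=2, p=9, q=7
  k=3: a=1, p=13, q=10
  k=4: a=4, p=61, q=47
  k=5: a=3, p=196, q=151

196/151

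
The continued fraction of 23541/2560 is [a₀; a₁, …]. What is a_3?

23541 = 9·2560 + 501   →  a_0 = 9
2560 = 5·501 + 55   →  a_1 = 5
501 = 9·55 + 6   →  a_2 = 9
55 = 9·6 + 1   →  a_3 = 9

9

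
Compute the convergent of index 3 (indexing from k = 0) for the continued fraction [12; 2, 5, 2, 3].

Using pₖ = aₖpₖ₋₁ + pₖ₋₂, qₖ = aₖqₖ₋₁ + qₖ₋₂ (with p₋₁=1, p₋₂=0, q₋₁=0, q₋₂=1):
  k=0: a=12, p=12, q=1
  k=1: a=2, p=25, q=2
  k=2: a=5, p=137, q=11
  k=3: a=2, p=299, q=24

299/24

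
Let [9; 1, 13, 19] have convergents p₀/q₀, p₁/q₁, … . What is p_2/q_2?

Using pₖ = aₖpₖ₋₁ + pₖ₋₂, qₖ = aₖqₖ₋₁ + qₖ₋₂ (with p₋₁=1, p₋₂=0, q₋₁=0, q₋₂=1):
  k=0: a=9, p=9, q=1
  k=1: a=1, p=10, q=1
  k=2: a=13, p=139, q=14

139/14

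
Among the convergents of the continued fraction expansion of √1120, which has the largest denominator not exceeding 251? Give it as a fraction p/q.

√1120 = [33; 2, 6, 1, 15, 1, 6, 2, 66, …] (period length 8).
Convergents:
  p_0/q_0 = 33/1
  p_1/q_1 = 67/2
  p_2/q_2 = 435/13
  p_3/q_3 = 502/15
  p_4/q_4 = 7965/238
  p_5/q_5 = 8467/253
q_4 = 238 ≤ 251 < 253 = q_5, so the answer is 7965/238.

7965/238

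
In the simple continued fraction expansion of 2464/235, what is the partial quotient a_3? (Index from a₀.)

3

2464 = 10·235 + 114   →  a_0 = 10
235 = 2·114 + 7   →  a_1 = 2
114 = 16·7 + 2   →  a_2 = 16
7 = 3·2 + 1   →  a_3 = 3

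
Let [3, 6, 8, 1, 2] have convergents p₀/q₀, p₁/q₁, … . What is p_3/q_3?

Using pₖ = aₖpₖ₋₁ + pₖ₋₂, qₖ = aₖqₖ₋₁ + qₖ₋₂ (with p₋₁=1, p₋₂=0, q₋₁=0, q₋₂=1):
  k=0: a=3, p=3, q=1
  k=1: a=6, p=19, q=6
  k=2: a=8, p=155, q=49
  k=3: a=1, p=174, q=55

174/55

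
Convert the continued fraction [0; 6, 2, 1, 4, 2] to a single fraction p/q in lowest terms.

Using pₖ = aₖpₖ₋₁ + pₖ₋₂ and qₖ = aₖqₖ₋₁ + qₖ₋₂:
  k=0: a=0, p=0, q=1
  k=1: a=6, p=1, q=6
  k=2: a=2, p=2, q=13
  k=3: a=1, p=3, q=19
  k=4: a=4, p=14, q=89
  k=5: a=2, p=31, q=197

31/197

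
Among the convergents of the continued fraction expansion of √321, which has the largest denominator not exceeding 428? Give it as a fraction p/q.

√321 = [17; 1, 10, 1, 34, …] (period length 4).
Convergents:
  p_0/q_0 = 17/1
  p_1/q_1 = 18/1
  p_2/q_2 = 197/11
  p_3/q_3 = 215/12
  p_4/q_4 = 7507/419
  p_5/q_5 = 7722/431
q_4 = 419 ≤ 428 < 431 = q_5, so the answer is 7507/419.

7507/419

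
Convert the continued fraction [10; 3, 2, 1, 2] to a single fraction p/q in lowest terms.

Using pₖ = aₖpₖ₋₁ + pₖ₋₂ and qₖ = aₖqₖ₋₁ + qₖ₋₂:
  k=0: a=10, p=10, q=1
  k=1: a=3, p=31, q=3
  k=2: a=2, p=72, q=7
  k=3: a=1, p=103, q=10
  k=4: a=2, p=278, q=27

278/27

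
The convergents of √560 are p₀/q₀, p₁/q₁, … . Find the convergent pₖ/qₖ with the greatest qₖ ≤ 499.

√560 = [23; 1, 1, 1, 46, …] (period length 4).
Convergents:
  p_0/q_0 = 23/1
  p_1/q_1 = 24/1
  p_2/q_2 = 47/2
  p_3/q_3 = 71/3
  p_4/q_4 = 3313/140
  p_5/q_5 = 3384/143
  p_6/q_6 = 6697/283
  p_7/q_7 = 10081/426
  p_8/q_8 = 470423/19879
q_7 = 426 ≤ 499 < 19879 = q_8, so the answer is 10081/426.

10081/426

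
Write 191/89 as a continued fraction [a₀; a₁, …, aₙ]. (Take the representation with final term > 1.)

191 = 2·89 + 13
89 = 6·13 + 11
13 = 1·11 + 2
11 = 5·2 + 1
2 = 2·1 + 0  (stop)
So 191/89 = [2; 6, 1, 5, 2].

[2; 6, 1, 5, 2]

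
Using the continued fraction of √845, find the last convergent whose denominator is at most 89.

√845 = [29; 14, 1, 1, 14, 58, …] (period length 5).
Convergents:
  p_0/q_0 = 29/1
  p_1/q_1 = 407/14
  p_2/q_2 = 436/15
  p_3/q_3 = 843/29
  p_4/q_4 = 12238/421
q_3 = 29 ≤ 89 < 421 = q_4, so the answer is 843/29.

843/29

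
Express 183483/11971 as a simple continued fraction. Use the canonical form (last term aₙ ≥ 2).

[15; 3, 18, 18, 12]

183483 = 15*11971 + 3918
11971 = 3*3918 + 217
3918 = 18*217 + 12
217 = 18*12 + 1
12 = 12*1 + 0  (stop)
So 183483/11971 = [15; 3, 18, 18, 12].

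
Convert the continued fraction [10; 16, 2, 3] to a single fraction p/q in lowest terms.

Fold from the inside: start with 3/1.
  2 + 1/3 = 7/3
  16 + 3/7 = 115/7
  10 + 7/115 = 1157/115

1157/115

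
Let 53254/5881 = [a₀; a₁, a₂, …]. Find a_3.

53254 = 9·5881 + 325   →  a_0 = 9
5881 = 18·325 + 31   →  a_1 = 18
325 = 10·31 + 15   →  a_2 = 10
31 = 2·15 + 1   →  a_3 = 2

2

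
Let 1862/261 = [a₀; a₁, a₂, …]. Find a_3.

1862 = 7·261 + 35   →  a_0 = 7
261 = 7·35 + 16   →  a_1 = 7
35 = 2·16 + 3   →  a_2 = 2
16 = 5·3 + 1   →  a_3 = 5

5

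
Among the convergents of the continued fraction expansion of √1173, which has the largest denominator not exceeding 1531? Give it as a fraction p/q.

√1173 = [34; 4, 68, …] (period length 2).
Convergents:
  p_0/q_0 = 34/1
  p_1/q_1 = 137/4
  p_2/q_2 = 9350/273
  p_3/q_3 = 37537/1096
  p_4/q_4 = 2561866/74801
q_3 = 1096 ≤ 1531 < 74801 = q_4, so the answer is 37537/1096.

37537/1096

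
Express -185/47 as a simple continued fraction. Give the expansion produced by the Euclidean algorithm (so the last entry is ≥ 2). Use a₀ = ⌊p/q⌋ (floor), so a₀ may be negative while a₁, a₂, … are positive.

[-4; 15, 1, 2]

-185 = -4*47 + 3
47 = 15*3 + 2
3 = 1*2 + 1
2 = 2*1 + 0  (stop)
So -185/47 = [-4; 15, 1, 2].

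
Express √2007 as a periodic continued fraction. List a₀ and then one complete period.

[44; 1, 3, 1, 88]

a₀ = ⌊√2007⌋ = 44.
With m₀=0, d₀=1 and mₖ₊₁ = dₖaₖ − mₖ, dₖ₊₁ = (n − mₖ₊₁²)/dₖ, aₖ₊₁ = ⌊(a₀+mₖ₊₁)/dₖ₊₁⌋:
  k=1: m=44, d=71, a=1
  k=2: m=27, d=18, a=3
  k=3: m=27, d=71, a=1
  k=4: m=44, d=1, a=88
d=1 and a=2a₀=88 at k=4, so the next step gives (m, d) = (44, 71) again — its k=1 value — and the period has length 4.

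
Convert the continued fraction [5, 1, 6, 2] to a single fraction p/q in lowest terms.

88/15

Using pₖ = aₖpₖ₋₁ + pₖ₋₂ and qₖ = aₖqₖ₋₁ + qₖ₋₂:
  k=0: a=5, p=5, q=1
  k=1: a=1, p=6, q=1
  k=2: a=6, p=41, q=7
  k=3: a=2, p=88, q=15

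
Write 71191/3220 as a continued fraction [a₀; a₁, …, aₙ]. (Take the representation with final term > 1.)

[22; 9, 5, 1, 3, 15]

71191 = 22*3220 + 351
3220 = 9*351 + 61
351 = 5*61 + 46
61 = 1*46 + 15
46 = 3*15 + 1
15 = 15*1 + 0  (stop)
So 71191/3220 = [22; 9, 5, 1, 3, 15].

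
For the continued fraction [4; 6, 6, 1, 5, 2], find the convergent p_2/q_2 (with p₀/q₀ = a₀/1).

Using pₖ = aₖpₖ₋₁ + pₖ₋₂, qₖ = aₖqₖ₋₁ + qₖ₋₂ (with p₋₁=1, p₋₂=0, q₋₁=0, q₋₂=1):
  k=0: a=4, p=4, q=1
  k=1: a=6, p=25, q=6
  k=2: a=6, p=154, q=37

154/37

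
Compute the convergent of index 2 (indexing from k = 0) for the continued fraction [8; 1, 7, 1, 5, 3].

Using pₖ = aₖpₖ₋₁ + pₖ₋₂, qₖ = aₖqₖ₋₁ + qₖ₋₂ (with p₋₁=1, p₋₂=0, q₋₁=0, q₋₂=1):
  k=0: a=8, p=8, q=1
  k=1: a=1, p=9, q=1
  k=2: a=7, p=71, q=8

71/8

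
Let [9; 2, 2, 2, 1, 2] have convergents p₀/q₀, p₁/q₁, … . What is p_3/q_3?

113/12

Using pₖ = aₖpₖ₋₁ + pₖ₋₂, qₖ = aₖqₖ₋₁ + qₖ₋₂ (with p₋₁=1, p₋₂=0, q₋₁=0, q₋₂=1):
  k=0: a=9, p=9, q=1
  k=1: a=2, p=19, q=2
  k=2: a=2, p=47, q=5
  k=3: a=2, p=113, q=12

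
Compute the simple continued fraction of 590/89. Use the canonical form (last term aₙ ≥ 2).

[6; 1, 1, 1, 2, 3, 3]

590 = 6·89 + 56
89 = 1·56 + 33
56 = 1·33 + 23
33 = 1·23 + 10
23 = 2·10 + 3
10 = 3·3 + 1
3 = 3·1 + 0  (stop)
So 590/89 = [6; 1, 1, 1, 2, 3, 3].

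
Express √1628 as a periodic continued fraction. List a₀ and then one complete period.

a₀ = ⌊√1628⌋ = 40.
With m₀=0, d₀=1 and mₖ₊₁ = dₖaₖ − mₖ, dₖ₊₁ = (n − mₖ₊₁²)/dₖ, aₖ₊₁ = ⌊(a₀+mₖ₊₁)/dₖ₊₁⌋:
  k=1: m=40, d=28, a=2
  k=2: m=16, d=49, a=1
  k=3: m=33, d=11, a=6
  k=4: m=33, d=49, a=1
  k=5: m=16, d=28, a=2
  k=6: m=40, d=1, a=80
d=1 and a=2a₀=80 at k=6, so the next step gives (m, d) = (40, 28) again — its k=1 value — and the period has length 6.

[40; 2, 1, 6, 1, 2, 80]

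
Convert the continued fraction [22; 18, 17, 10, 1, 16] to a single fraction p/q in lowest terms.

Fold from the inside: start with 16/1.
  1 + 1/16 = 17/16
  10 + 16/17 = 186/17
  17 + 17/186 = 3179/186
  18 + 186/3179 = 57408/3179
  22 + 3179/57408 = 1266155/57408

1266155/57408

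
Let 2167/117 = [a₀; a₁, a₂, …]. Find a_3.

2167 = 18·117 + 61   →  a_0 = 18
117 = 1·61 + 56   →  a_1 = 1
61 = 1·56 + 5   →  a_2 = 1
56 = 11·5 + 1   →  a_3 = 11

11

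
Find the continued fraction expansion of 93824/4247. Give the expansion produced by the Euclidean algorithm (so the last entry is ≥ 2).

[22; 10, 1, 8, 14, 3]

93824 = 22*4247 + 390
4247 = 10*390 + 347
390 = 1*347 + 43
347 = 8*43 + 3
43 = 14*3 + 1
3 = 3*1 + 0  (stop)
So 93824/4247 = [22; 10, 1, 8, 14, 3].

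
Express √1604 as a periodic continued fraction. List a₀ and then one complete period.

a₀ = ⌊√1604⌋ = 40.
With m₀=0, d₀=1 and mₖ₊₁ = dₖaₖ − mₖ, dₖ₊₁ = (n − mₖ₊₁²)/dₖ, aₖ₊₁ = ⌊(a₀+mₖ₊₁)/dₖ₊₁⌋:
  k=1: m=40, d=4, a=20
  k=2: m=40, d=1, a=80
d=1 and a=2a₀=80 at k=2, so the next step gives (m, d) = (40, 4) again — its k=1 value — and the period has length 2.

[40; 20, 80]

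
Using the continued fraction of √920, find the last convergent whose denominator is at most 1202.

√920 = [30; 3, 60, …] (period length 2).
Convergents:
  p_0/q_0 = 30/1
  p_1/q_1 = 91/3
  p_2/q_2 = 5490/181
  p_3/q_3 = 16561/546
  p_4/q_4 = 999150/32941
q_3 = 546 ≤ 1202 < 32941 = q_4, so the answer is 16561/546.

16561/546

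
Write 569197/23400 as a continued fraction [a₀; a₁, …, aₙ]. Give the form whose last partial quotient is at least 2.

569197 = 24×23400 + 7597
23400 = 3×7597 + 609
7597 = 12×609 + 289
609 = 2×289 + 31
289 = 9×31 + 10
31 = 3×10 + 1
10 = 10×1 + 0  (stop)
So 569197/23400 = [24; 3, 12, 2, 9, 3, 10].

[24; 3, 12, 2, 9, 3, 10]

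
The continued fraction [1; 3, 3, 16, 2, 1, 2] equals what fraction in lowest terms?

Fold from the inside: start with 2/1.
  1 + 1/2 = 3/2
  2 + 2/3 = 8/3
  16 + 3/8 = 131/8
  3 + 8/131 = 401/131
  3 + 131/401 = 1334/401
  1 + 401/1334 = 1735/1334

1735/1334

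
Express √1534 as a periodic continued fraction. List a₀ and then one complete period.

[39; 6, 78]

a₀ = ⌊√1534⌋ = 39.
With m₀=0, d₀=1 and mₖ₊₁ = dₖaₖ − mₖ, dₖ₊₁ = (n − mₖ₊₁²)/dₖ, aₖ₊₁ = ⌊(a₀+mₖ₊₁)/dₖ₊₁⌋:
  k=1: m=39, d=13, a=6
  k=2: m=39, d=1, a=78
d=1 and a=2a₀=78 at k=2, so the next step gives (m, d) = (39, 13) again — its k=1 value — and the period has length 2.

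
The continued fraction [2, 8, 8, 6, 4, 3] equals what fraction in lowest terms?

11399/5369

Using pₖ = aₖpₖ₋₁ + pₖ₋₂ and qₖ = aₖqₖ₋₁ + qₖ₋₂:
  k=0: a=2, p=2, q=1
  k=1: a=8, p=17, q=8
  k=2: a=8, p=138, q=65
  k=3: a=6, p=845, q=398
  k=4: a=4, p=3518, q=1657
  k=5: a=3, p=11399, q=5369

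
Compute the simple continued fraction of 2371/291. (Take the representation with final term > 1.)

2371 = 8*291 + 43
291 = 6*43 + 33
43 = 1*33 + 10
33 = 3*10 + 3
10 = 3*3 + 1
3 = 3*1 + 0  (stop)
So 2371/291 = [8; 6, 1, 3, 3, 3].

[8; 6, 1, 3, 3, 3]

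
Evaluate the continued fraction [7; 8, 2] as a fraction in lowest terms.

121/17

Using pₖ = aₖpₖ₋₁ + pₖ₋₂ and qₖ = aₖqₖ₋₁ + qₖ₋₂:
  k=0: a=7, p=7, q=1
  k=1: a=8, p=57, q=8
  k=2: a=2, p=121, q=17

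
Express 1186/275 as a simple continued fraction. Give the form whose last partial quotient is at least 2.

1186 = 4×275 + 86
275 = 3×86 + 17
86 = 5×17 + 1
17 = 17×1 + 0  (stop)
So 1186/275 = [4; 3, 5, 17].

[4; 3, 5, 17]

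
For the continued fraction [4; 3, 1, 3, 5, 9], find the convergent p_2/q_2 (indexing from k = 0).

Using pₖ = aₖpₖ₋₁ + pₖ₋₂, qₖ = aₖqₖ₋₁ + qₖ₋₂ (with p₋₁=1, p₋₂=0, q₋₁=0, q₋₂=1):
  k=0: a=4, p=4, q=1
  k=1: a=3, p=13, q=3
  k=2: a=1, p=17, q=4

17/4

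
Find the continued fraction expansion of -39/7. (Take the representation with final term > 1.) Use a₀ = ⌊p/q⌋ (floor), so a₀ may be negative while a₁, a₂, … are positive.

-39 = -6·7 + 3
7 = 2·3 + 1
3 = 3·1 + 0  (stop)
So -39/7 = [-6; 2, 3].

[-6; 2, 3]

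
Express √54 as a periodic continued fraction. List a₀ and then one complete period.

[7; 2, 1, 6, 1, 2, 14]

a₀ = ⌊√54⌋ = 7.
With m₀=0, d₀=1 and mₖ₊₁ = dₖaₖ − mₖ, dₖ₊₁ = (n − mₖ₊₁²)/dₖ, aₖ₊₁ = ⌊(a₀+mₖ₊₁)/dₖ₊₁⌋:
  k=1: m=7, d=5, a=2
  k=2: m=3, d=9, a=1
  k=3: m=6, d=2, a=6
  k=4: m=6, d=9, a=1
  k=5: m=3, d=5, a=2
  k=6: m=7, d=1, a=14
d=1 and a=2a₀=14 at k=6, so the next step gives (m, d) = (7, 5) again — its k=1 value — and the period has length 6.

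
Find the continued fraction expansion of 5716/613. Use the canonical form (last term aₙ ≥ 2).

[9; 3, 12, 2, 3, 2]

5716 = 9·613 + 199
613 = 3·199 + 16
199 = 12·16 + 7
16 = 2·7 + 2
7 = 3·2 + 1
2 = 2·1 + 0  (stop)
So 5716/613 = [9; 3, 12, 2, 3, 2].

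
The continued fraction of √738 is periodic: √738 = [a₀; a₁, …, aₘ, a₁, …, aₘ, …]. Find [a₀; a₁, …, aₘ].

[27; 6, 54]

a₀ = ⌊√738⌋ = 27.
With m₀=0, d₀=1 and mₖ₊₁ = dₖaₖ − mₖ, dₖ₊₁ = (n − mₖ₊₁²)/dₖ, aₖ₊₁ = ⌊(a₀+mₖ₊₁)/dₖ₊₁⌋:
  k=1: m=27, d=9, a=6
  k=2: m=27, d=1, a=54
d=1 and a=2a₀=54 at k=2, so the next step gives (m, d) = (27, 9) again — its k=1 value — and the period has length 2.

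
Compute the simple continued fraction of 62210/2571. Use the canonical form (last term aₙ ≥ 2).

[24; 5, 12, 2, 1, 13]

62210 = 24×2571 + 506
2571 = 5×506 + 41
506 = 12×41 + 14
41 = 2×14 + 13
14 = 1×13 + 1
13 = 13×1 + 0  (stop)
So 62210/2571 = [24; 5, 12, 2, 1, 13].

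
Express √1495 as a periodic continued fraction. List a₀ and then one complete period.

[38; 1, 1, 1, 76]

a₀ = ⌊√1495⌋ = 38.
With m₀=0, d₀=1 and mₖ₊₁ = dₖaₖ − mₖ, dₖ₊₁ = (n − mₖ₊₁²)/dₖ, aₖ₊₁ = ⌊(a₀+mₖ₊₁)/dₖ₊₁⌋:
  k=1: m=38, d=51, a=1
  k=2: m=13, d=26, a=1
  k=3: m=13, d=51, a=1
  k=4: m=38, d=1, a=76
d=1 and a=2a₀=76 at k=4, so the next step gives (m, d) = (38, 51) again — its k=1 value — and the period has length 4.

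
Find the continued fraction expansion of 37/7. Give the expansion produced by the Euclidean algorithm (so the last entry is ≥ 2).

[5; 3, 2]

37 = 5×7 + 2
7 = 3×2 + 1
2 = 2×1 + 0  (stop)
So 37/7 = [5; 3, 2].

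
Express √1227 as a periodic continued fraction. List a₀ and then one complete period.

a₀ = ⌊√1227⌋ = 35.
With m₀=0, d₀=1 and mₖ₊₁ = dₖaₖ − mₖ, dₖ₊₁ = (n − mₖ₊₁²)/dₖ, aₖ₊₁ = ⌊(a₀+mₖ₊₁)/dₖ₊₁⌋:
  k=1: m=35, d=2, a=35
  k=2: m=35, d=1, a=70
d=1 and a=2a₀=70 at k=2, so the next step gives (m, d) = (35, 2) again — its k=1 value — and the period has length 2.

[35; 35, 70]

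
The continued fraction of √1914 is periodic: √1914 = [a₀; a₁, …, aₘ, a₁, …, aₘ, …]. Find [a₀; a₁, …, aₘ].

[43; 1, 2, 1, 86]

a₀ = ⌊√1914⌋ = 43.
With m₀=0, d₀=1 and mₖ₊₁ = dₖaₖ − mₖ, dₖ₊₁ = (n − mₖ₊₁²)/dₖ, aₖ₊₁ = ⌊(a₀+mₖ₊₁)/dₖ₊₁⌋:
  k=1: m=43, d=65, a=1
  k=2: m=22, d=22, a=2
  k=3: m=22, d=65, a=1
  k=4: m=43, d=1, a=86
d=1 and a=2a₀=86 at k=4, so the next step gives (m, d) = (43, 65) again — its k=1 value — and the period has length 4.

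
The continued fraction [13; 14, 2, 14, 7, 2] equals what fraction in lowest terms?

Fold from the inside: start with 2/1.
  7 + 1/2 = 15/2
  14 + 2/15 = 212/15
  2 + 15/212 = 439/212
  14 + 212/439 = 6358/439
  13 + 439/6358 = 83093/6358

83093/6358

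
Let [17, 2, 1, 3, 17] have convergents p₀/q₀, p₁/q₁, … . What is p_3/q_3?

Using pₖ = aₖpₖ₋₁ + pₖ₋₂, qₖ = aₖqₖ₋₁ + qₖ₋₂ (with p₋₁=1, p₋₂=0, q₋₁=0, q₋₂=1):
  k=0: a=17, p=17, q=1
  k=1: a=2, p=35, q=2
  k=2: a=1, p=52, q=3
  k=3: a=3, p=191, q=11

191/11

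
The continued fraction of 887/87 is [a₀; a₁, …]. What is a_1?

887 = 10·87 + 17   →  a_0 = 10
87 = 5·17 + 2   →  a_1 = 5

5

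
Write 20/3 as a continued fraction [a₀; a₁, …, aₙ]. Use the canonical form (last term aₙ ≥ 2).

[6; 1, 2]

20 = 6×3 + 2
3 = 1×2 + 1
2 = 2×1 + 0  (stop)
So 20/3 = [6; 1, 2].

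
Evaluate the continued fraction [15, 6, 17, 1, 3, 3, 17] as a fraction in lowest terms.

Using pₖ = aₖpₖ₋₁ + pₖ₋₂ and qₖ = aₖqₖ₋₁ + qₖ₋₂:
  k=0: a=15, p=15, q=1
  k=1: a=6, p=91, q=6
  k=2: a=17, p=1562, q=103
  k=3: a=1, p=1653, q=109
  k=4: a=3, p=6521, q=430
  k=5: a=3, p=21216, q=1399
  k=6: a=17, p=367193, q=24213

367193/24213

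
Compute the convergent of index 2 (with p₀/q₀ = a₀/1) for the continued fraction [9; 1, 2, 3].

Using pₖ = aₖpₖ₋₁ + pₖ₋₂, qₖ = aₖqₖ₋₁ + qₖ₋₂ (with p₋₁=1, p₋₂=0, q₋₁=0, q₋₂=1):
  k=0: a=9, p=9, q=1
  k=1: a=1, p=10, q=1
  k=2: a=2, p=29, q=3

29/3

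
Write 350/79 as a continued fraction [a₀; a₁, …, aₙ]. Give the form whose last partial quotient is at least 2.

350 = 4*79 + 34
79 = 2*34 + 11
34 = 3*11 + 1
11 = 11*1 + 0  (stop)
So 350/79 = [4; 2, 3, 11].

[4; 2, 3, 11]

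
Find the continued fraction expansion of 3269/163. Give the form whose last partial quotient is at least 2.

3269 = 20*163 + 9
163 = 18*9 + 1
9 = 9*1 + 0  (stop)
So 3269/163 = [20; 18, 9].

[20; 18, 9]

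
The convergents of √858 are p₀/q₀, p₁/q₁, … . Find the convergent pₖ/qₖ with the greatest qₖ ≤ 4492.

√858 = [29; 3, 2, 3, 58, …] (period length 4).
Convergents:
  p_0/q_0 = 29/1
  p_1/q_1 = 88/3
  p_2/q_2 = 205/7
  p_3/q_3 = 703/24
  p_4/q_4 = 40979/1399
  p_5/q_5 = 123640/4221
  p_6/q_6 = 288259/9841
q_5 = 4221 ≤ 4492 < 9841 = q_6, so the answer is 123640/4221.

123640/4221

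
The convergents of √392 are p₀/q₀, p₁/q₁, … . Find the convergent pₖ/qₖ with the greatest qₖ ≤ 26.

√392 = [19; 1, 3, 1, 38, …] (period length 4).
Convergents:
  p_0/q_0 = 19/1
  p_1/q_1 = 20/1
  p_2/q_2 = 79/4
  p_3/q_3 = 99/5
  p_4/q_4 = 3841/194
q_3 = 5 ≤ 26 < 194 = q_4, so the answer is 99/5.

99/5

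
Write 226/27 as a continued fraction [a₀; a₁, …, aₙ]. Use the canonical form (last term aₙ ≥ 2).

226 = 8×27 + 10
27 = 2×10 + 7
10 = 1×7 + 3
7 = 2×3 + 1
3 = 3×1 + 0  (stop)
So 226/27 = [8; 2, 1, 2, 3].

[8; 2, 1, 2, 3]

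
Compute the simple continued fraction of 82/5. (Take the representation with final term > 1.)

[16; 2, 2]

82 = 16·5 + 2
5 = 2·2 + 1
2 = 2·1 + 0  (stop)
So 82/5 = [16; 2, 2].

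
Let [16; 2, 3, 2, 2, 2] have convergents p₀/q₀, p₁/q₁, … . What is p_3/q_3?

263/16

Using pₖ = aₖpₖ₋₁ + pₖ₋₂, qₖ = aₖqₖ₋₁ + qₖ₋₂ (with p₋₁=1, p₋₂=0, q₋₁=0, q₋₂=1):
  k=0: a=16, p=16, q=1
  k=1: a=2, p=33, q=2
  k=2: a=3, p=115, q=7
  k=3: a=2, p=263, q=16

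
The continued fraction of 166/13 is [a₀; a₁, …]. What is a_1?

1

166 = 12·13 + 10   →  a_0 = 12
13 = 1·10 + 3   →  a_1 = 1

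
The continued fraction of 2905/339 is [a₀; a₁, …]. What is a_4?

9

2905 = 8·339 + 193   →  a_0 = 8
339 = 1·193 + 146   →  a_1 = 1
193 = 1·146 + 47   →  a_2 = 1
146 = 3·47 + 5   →  a_3 = 3
47 = 9·5 + 2   →  a_4 = 9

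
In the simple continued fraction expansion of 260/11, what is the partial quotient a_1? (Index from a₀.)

260 = 23·11 + 7   →  a_0 = 23
11 = 1·7 + 4   →  a_1 = 1

1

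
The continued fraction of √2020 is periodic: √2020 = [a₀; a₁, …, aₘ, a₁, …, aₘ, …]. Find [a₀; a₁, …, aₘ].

[44; 1, 16, 1, 88]

a₀ = ⌊√2020⌋ = 44.
With m₀=0, d₀=1 and mₖ₊₁ = dₖaₖ − mₖ, dₖ₊₁ = (n − mₖ₊₁²)/dₖ, aₖ₊₁ = ⌊(a₀+mₖ₊₁)/dₖ₊₁⌋:
  k=1: m=44, d=84, a=1
  k=2: m=40, d=5, a=16
  k=3: m=40, d=84, a=1
  k=4: m=44, d=1, a=88
d=1 and a=2a₀=88 at k=4, so the next step gives (m, d) = (44, 84) again — its k=1 value — and the period has length 4.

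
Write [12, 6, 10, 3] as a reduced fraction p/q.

Using pₖ = aₖpₖ₋₁ + pₖ₋₂ and qₖ = aₖqₖ₋₁ + qₖ₋₂:
  k=0: a=12, p=12, q=1
  k=1: a=6, p=73, q=6
  k=2: a=10, p=742, q=61
  k=3: a=3, p=2299, q=189

2299/189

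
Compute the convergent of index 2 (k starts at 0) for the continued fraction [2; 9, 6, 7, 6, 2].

Using pₖ = aₖpₖ₋₁ + pₖ₋₂, qₖ = aₖqₖ₋₁ + qₖ₋₂ (with p₋₁=1, p₋₂=0, q₋₁=0, q₋₂=1):
  k=0: a=2, p=2, q=1
  k=1: a=9, p=19, q=9
  k=2: a=6, p=116, q=55

116/55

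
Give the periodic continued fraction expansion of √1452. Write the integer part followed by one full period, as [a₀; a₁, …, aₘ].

a₀ = ⌊√1452⌋ = 38.
With m₀=0, d₀=1 and mₖ₊₁ = dₖaₖ − mₖ, dₖ₊₁ = (n − mₖ₊₁²)/dₖ, aₖ₊₁ = ⌊(a₀+mₖ₊₁)/dₖ₊₁⌋:
  k=1: m=38, d=8, a=9
  k=2: m=34, d=37, a=1
  k=3: m=3, d=39, a=1
  k=4: m=36, d=4, a=18
  k=5: m=36, d=39, a=1
  k=6: m=3, d=37, a=1
  k=7: m=34, d=8, a=9
  k=8: m=38, d=1, a=76
d=1 and a=2a₀=76 at k=8, so the next step gives (m, d) = (38, 8) again — its k=1 value — and the period has length 8.

[38; 9, 1, 1, 18, 1, 1, 9, 76]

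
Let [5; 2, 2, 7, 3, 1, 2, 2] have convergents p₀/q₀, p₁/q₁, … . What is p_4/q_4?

627/116

Using pₖ = aₖpₖ₋₁ + pₖ₋₂, qₖ = aₖqₖ₋₁ + qₖ₋₂ (with p₋₁=1, p₋₂=0, q₋₁=0, q₋₂=1):
  k=0: a=5, p=5, q=1
  k=1: a=2, p=11, q=2
  k=2: a=2, p=27, q=5
  k=3: a=7, p=200, q=37
  k=4: a=3, p=627, q=116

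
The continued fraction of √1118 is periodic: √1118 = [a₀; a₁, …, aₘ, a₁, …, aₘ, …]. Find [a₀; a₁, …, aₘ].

[33; 2, 3, 2, 3, 2, 66]

a₀ = ⌊√1118⌋ = 33.
With m₀=0, d₀=1 and mₖ₊₁ = dₖaₖ − mₖ, dₖ₊₁ = (n − mₖ₊₁²)/dₖ, aₖ₊₁ = ⌊(a₀+mₖ₊₁)/dₖ₊₁⌋:
  k=1: m=33, d=29, a=2
  k=2: m=25, d=17, a=3
  k=3: m=26, d=26, a=2
  k=4: m=26, d=17, a=3
  k=5: m=25, d=29, a=2
  k=6: m=33, d=1, a=66
d=1 and a=2a₀=66 at k=6, so the next step gives (m, d) = (33, 29) again — its k=1 value — and the period has length 6.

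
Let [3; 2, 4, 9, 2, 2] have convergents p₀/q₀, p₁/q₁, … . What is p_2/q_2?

31/9

Using pₖ = aₖpₖ₋₁ + pₖ₋₂, qₖ = aₖqₖ₋₁ + qₖ₋₂ (with p₋₁=1, p₋₂=0, q₋₁=0, q₋₂=1):
  k=0: a=3, p=3, q=1
  k=1: a=2, p=7, q=2
  k=2: a=4, p=31, q=9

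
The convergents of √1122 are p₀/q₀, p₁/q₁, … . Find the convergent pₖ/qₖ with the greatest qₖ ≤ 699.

√1122 = [33; 2, 66, …] (period length 2).
Convergents:
  p_0/q_0 = 33/1
  p_1/q_1 = 67/2
  p_2/q_2 = 4455/133
  p_3/q_3 = 8977/268
  p_4/q_4 = 596937/17821
q_3 = 268 ≤ 699 < 17821 = q_4, so the answer is 8977/268.

8977/268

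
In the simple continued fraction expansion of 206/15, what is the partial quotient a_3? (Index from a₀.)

1

206 = 13·15 + 11   →  a_0 = 13
15 = 1·11 + 4   →  a_1 = 1
11 = 2·4 + 3   →  a_2 = 2
4 = 1·3 + 1   →  a_3 = 1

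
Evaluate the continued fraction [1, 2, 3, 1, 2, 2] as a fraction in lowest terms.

Using pₖ = aₖpₖ₋₁ + pₖ₋₂ and qₖ = aₖqₖ₋₁ + qₖ₋₂:
  k=0: a=1, p=1, q=1
  k=1: a=2, p=3, q=2
  k=2: a=3, p=10, q=7
  k=3: a=1, p=13, q=9
  k=4: a=2, p=36, q=25
  k=5: a=2, p=85, q=59

85/59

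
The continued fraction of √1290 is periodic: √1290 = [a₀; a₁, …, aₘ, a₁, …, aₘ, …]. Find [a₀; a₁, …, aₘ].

[35; 1, 10, 1, 70]

a₀ = ⌊√1290⌋ = 35.
With m₀=0, d₀=1 and mₖ₊₁ = dₖaₖ − mₖ, dₖ₊₁ = (n − mₖ₊₁²)/dₖ, aₖ₊₁ = ⌊(a₀+mₖ₊₁)/dₖ₊₁⌋:
  k=1: m=35, d=65, a=1
  k=2: m=30, d=6, a=10
  k=3: m=30, d=65, a=1
  k=4: m=35, d=1, a=70
d=1 and a=2a₀=70 at k=4, so the next step gives (m, d) = (35, 65) again — its k=1 value — and the period has length 4.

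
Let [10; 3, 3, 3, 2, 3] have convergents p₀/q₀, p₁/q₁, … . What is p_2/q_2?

Using pₖ = aₖpₖ₋₁ + pₖ₋₂, qₖ = aₖqₖ₋₁ + qₖ₋₂ (with p₋₁=1, p₋₂=0, q₋₁=0, q₋₂=1):
  k=0: a=10, p=10, q=1
  k=1: a=3, p=31, q=3
  k=2: a=3, p=103, q=10

103/10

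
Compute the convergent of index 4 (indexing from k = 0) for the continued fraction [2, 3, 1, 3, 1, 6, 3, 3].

43/19

Using pₖ = aₖpₖ₋₁ + pₖ₋₂, qₖ = aₖqₖ₋₁ + qₖ₋₂ (with p₋₁=1, p₋₂=0, q₋₁=0, q₋₂=1):
  k=0: a=2, p=2, q=1
  k=1: a=3, p=7, q=3
  k=2: a=1, p=9, q=4
  k=3: a=3, p=34, q=15
  k=4: a=1, p=43, q=19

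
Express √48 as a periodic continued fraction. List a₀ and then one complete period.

a₀ = ⌊√48⌋ = 6.
With m₀=0, d₀=1 and mₖ₊₁ = dₖaₖ − mₖ, dₖ₊₁ = (n − mₖ₊₁²)/dₖ, aₖ₊₁ = ⌊(a₀+mₖ₊₁)/dₖ₊₁⌋:
  k=1: m=6, d=12, a=1
  k=2: m=6, d=1, a=12
d=1 and a=2a₀=12 at k=2, so the next step gives (m, d) = (6, 12) again — its k=1 value — and the period has length 2.

[6; 1, 12]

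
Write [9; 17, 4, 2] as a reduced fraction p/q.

1404/155

Using pₖ = aₖpₖ₋₁ + pₖ₋₂ and qₖ = aₖqₖ₋₁ + qₖ₋₂:
  k=0: a=9, p=9, q=1
  k=1: a=17, p=154, q=17
  k=2: a=4, p=625, q=69
  k=3: a=2, p=1404, q=155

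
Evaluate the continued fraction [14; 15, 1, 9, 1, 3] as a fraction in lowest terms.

Using pₖ = aₖpₖ₋₁ + pₖ₋₂ and qₖ = aₖqₖ₋₁ + qₖ₋₂:
  k=0: a=14, p=14, q=1
  k=1: a=15, p=211, q=15
  k=2: a=1, p=225, q=16
  k=3: a=9, p=2236, q=159
  k=4: a=1, p=2461, q=175
  k=5: a=3, p=9619, q=684

9619/684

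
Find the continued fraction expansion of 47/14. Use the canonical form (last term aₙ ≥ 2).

[3; 2, 1, 4]

47 = 3*14 + 5
14 = 2*5 + 4
5 = 1*4 + 1
4 = 4*1 + 0  (stop)
So 47/14 = [3; 2, 1, 4].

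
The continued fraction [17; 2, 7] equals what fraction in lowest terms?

262/15

Fold from the inside: start with 7/1.
  2 + 1/7 = 15/7
  17 + 7/15 = 262/15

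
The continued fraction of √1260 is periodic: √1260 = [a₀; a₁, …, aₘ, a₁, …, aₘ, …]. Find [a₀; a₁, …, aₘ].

a₀ = ⌊√1260⌋ = 35.
With m₀=0, d₀=1 and mₖ₊₁ = dₖaₖ − mₖ, dₖ₊₁ = (n − mₖ₊₁²)/dₖ, aₖ₊₁ = ⌊(a₀+mₖ₊₁)/dₖ₊₁⌋:
  k=1: m=35, d=35, a=2
  k=2: m=35, d=1, a=70
d=1 and a=2a₀=70 at k=2, so the next step gives (m, d) = (35, 35) again — its k=1 value — and the period has length 2.

[35; 2, 70]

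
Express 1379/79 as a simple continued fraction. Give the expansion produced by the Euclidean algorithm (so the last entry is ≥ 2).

1379 = 17*79 + 36
79 = 2*36 + 7
36 = 5*7 + 1
7 = 7*1 + 0  (stop)
So 1379/79 = [17; 2, 5, 7].

[17; 2, 5, 7]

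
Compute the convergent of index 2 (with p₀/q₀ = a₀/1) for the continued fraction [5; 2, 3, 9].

Using pₖ = aₖpₖ₋₁ + pₖ₋₂, qₖ = aₖqₖ₋₁ + qₖ₋₂ (with p₋₁=1, p₋₂=0, q₋₁=0, q₋₂=1):
  k=0: a=5, p=5, q=1
  k=1: a=2, p=11, q=2
  k=2: a=3, p=38, q=7

38/7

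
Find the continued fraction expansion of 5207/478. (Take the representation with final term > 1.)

[10; 1, 8, 2, 1, 2, 6]

5207 = 10*478 + 427
478 = 1*427 + 51
427 = 8*51 + 19
51 = 2*19 + 13
19 = 1*13 + 6
13 = 2*6 + 1
6 = 6*1 + 0  (stop)
So 5207/478 = [10; 1, 8, 2, 1, 2, 6].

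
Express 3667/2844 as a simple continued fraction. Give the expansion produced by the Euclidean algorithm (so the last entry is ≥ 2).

3667 = 1·2844 + 823
2844 = 3·823 + 375
823 = 2·375 + 73
375 = 5·73 + 10
73 = 7·10 + 3
10 = 3·3 + 1
3 = 3·1 + 0  (stop)
So 3667/2844 = [1; 3, 2, 5, 7, 3, 3].

[1; 3, 2, 5, 7, 3, 3]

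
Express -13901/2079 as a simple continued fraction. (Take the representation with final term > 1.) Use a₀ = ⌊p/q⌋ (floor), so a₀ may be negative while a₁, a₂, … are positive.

[-7; 3, 5, 3, 3, 12]

-13901 = -7·2079 + 652
2079 = 3·652 + 123
652 = 5·123 + 37
123 = 3·37 + 12
37 = 3·12 + 1
12 = 12·1 + 0  (stop)
So -13901/2079 = [-7; 3, 5, 3, 3, 12].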